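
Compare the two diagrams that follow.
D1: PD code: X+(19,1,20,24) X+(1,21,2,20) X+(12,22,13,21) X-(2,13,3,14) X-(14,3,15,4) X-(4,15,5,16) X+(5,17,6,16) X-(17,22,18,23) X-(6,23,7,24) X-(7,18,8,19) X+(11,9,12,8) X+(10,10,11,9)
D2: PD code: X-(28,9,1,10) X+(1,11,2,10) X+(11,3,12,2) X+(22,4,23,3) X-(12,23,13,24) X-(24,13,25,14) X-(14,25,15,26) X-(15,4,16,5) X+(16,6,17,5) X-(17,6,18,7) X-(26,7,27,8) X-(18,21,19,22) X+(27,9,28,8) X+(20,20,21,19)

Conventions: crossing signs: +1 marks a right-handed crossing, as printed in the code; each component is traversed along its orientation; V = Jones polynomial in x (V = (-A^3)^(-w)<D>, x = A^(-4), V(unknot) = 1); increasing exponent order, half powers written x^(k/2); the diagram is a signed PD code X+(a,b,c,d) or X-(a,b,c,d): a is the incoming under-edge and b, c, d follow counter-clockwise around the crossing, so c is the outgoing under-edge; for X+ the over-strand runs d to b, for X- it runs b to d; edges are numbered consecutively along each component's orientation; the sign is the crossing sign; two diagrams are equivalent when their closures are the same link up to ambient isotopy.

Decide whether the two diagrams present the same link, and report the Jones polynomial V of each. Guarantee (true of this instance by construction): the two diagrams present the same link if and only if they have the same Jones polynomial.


equivalent: yes
V(D1) = -x^-4 + x^-3 + x^-1  (w 0, c 12, <D> = A^4 + A^12 - A^16)
D2 (bracket A^-2 + A^6 - A^10; 14 crossings at w = -2): V = -x^-4 + x^-3 + x^-1
why: from 12 to 14 crossings by R-moves: one link, two diagrams


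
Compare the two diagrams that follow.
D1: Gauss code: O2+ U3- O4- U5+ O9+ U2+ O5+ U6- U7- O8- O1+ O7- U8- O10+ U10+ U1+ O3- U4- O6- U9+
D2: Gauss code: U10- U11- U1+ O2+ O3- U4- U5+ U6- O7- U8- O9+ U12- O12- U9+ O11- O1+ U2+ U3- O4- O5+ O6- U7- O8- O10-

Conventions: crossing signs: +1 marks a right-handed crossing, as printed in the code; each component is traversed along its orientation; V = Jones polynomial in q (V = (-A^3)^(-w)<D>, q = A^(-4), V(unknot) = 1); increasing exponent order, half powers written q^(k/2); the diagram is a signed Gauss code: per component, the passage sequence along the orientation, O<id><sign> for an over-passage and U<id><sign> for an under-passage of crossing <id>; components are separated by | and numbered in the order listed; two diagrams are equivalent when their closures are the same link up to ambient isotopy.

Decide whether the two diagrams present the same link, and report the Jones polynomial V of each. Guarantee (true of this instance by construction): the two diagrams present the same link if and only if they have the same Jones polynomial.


equivalent: no
V(D1) = -q^-3 + 2q^-2 - 2q^-1 + 3 - 2q + 2q^2 - q^3  (w 0, c 10, <D> = -A^-12 + 2A^-8 - 2A^-4 + 3 - 2A^4 + 2A^8 - A^12)
D2 (bracket A^-8 + 1 - A^4; 12 crossings at w = -4): V = -q^-4 + q^-3 + q^-1
why: 2 values of V(q) split the 2 diagrams


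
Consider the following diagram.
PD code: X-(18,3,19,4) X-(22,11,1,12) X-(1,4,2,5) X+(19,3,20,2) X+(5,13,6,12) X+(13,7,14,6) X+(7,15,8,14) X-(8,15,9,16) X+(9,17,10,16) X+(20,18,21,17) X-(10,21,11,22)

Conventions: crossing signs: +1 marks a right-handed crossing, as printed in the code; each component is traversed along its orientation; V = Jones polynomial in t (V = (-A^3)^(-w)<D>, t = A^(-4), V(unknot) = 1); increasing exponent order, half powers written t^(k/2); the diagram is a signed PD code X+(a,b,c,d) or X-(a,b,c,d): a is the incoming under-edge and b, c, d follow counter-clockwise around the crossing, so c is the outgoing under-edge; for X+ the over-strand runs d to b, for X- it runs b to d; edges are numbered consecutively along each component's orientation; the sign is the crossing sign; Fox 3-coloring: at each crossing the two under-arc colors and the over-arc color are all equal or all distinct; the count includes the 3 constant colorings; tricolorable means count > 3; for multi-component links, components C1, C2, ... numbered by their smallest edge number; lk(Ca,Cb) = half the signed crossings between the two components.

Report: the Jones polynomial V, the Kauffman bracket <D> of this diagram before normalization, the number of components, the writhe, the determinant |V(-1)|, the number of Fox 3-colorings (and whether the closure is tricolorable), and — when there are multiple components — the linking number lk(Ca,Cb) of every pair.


V(t) = 1
bracket: -A^3, w = +1
1 component, writhe +1, over 11 crossings
det 1, colorings 3 of 3^11 — not tricolorable
observation: |V(-1)| = 1: so not tricolorable, since 3 does not divide 1


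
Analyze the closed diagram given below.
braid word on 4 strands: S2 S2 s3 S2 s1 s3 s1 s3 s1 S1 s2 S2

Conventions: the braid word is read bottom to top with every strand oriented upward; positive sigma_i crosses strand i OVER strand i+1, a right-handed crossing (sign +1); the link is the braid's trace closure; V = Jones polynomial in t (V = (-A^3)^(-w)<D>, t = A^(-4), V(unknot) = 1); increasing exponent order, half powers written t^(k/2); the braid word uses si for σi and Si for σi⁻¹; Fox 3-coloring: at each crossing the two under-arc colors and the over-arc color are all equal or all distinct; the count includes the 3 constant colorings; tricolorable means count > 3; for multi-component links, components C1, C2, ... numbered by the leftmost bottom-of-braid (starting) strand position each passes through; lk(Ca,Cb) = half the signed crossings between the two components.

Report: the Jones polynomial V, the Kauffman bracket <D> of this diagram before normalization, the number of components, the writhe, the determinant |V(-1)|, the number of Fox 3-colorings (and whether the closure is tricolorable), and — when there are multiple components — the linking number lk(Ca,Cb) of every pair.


V = t^(-5/2) - 2t^(-3/2) + 3t^(-1/2) - 5t^(1/2) + 4t^(3/2) - 5t^(5/2) + 3t^(7/2) - 2t^(9/2) + t^(11/2)
<D> = A^-16 - 2A^-12 + 3A^-8 - 5A^-4 + 4 - 5A^4 + 3A^8 - 2A^12 + A^16 (w = +2)
2 components over 12 crossings, w = +2
lk(C1,C2): +1
3 Fox colorings among 3^12, |V(-1)| = 26: not tricolorable
why: w = +2 (over 12 crossings) is diagram-only; (-A^3)^(-2) removes it from V


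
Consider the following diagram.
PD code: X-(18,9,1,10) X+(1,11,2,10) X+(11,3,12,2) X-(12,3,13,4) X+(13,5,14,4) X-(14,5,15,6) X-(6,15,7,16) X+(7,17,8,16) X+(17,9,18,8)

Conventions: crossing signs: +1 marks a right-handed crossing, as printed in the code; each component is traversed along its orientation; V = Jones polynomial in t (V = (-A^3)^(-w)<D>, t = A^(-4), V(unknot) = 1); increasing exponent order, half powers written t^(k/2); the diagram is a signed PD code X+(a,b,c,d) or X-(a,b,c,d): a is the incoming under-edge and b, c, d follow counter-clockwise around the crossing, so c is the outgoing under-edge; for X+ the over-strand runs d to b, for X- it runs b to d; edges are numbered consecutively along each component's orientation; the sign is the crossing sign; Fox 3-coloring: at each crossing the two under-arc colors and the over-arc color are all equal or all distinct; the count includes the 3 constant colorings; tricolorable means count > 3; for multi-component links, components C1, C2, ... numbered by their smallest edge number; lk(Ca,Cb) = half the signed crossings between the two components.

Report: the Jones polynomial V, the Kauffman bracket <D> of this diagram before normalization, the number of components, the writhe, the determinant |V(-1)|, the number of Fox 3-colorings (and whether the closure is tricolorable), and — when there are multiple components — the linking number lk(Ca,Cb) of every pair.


V = 1
<D> = -A^3 (w = +1)
1 component over 9 crossings, w = +1
3 Fox colorings among 3^9, |V(-1)| = 1: not tricolorable
why: |V(-1)| = 1: so not tricolorable, since 3 does not divide 1


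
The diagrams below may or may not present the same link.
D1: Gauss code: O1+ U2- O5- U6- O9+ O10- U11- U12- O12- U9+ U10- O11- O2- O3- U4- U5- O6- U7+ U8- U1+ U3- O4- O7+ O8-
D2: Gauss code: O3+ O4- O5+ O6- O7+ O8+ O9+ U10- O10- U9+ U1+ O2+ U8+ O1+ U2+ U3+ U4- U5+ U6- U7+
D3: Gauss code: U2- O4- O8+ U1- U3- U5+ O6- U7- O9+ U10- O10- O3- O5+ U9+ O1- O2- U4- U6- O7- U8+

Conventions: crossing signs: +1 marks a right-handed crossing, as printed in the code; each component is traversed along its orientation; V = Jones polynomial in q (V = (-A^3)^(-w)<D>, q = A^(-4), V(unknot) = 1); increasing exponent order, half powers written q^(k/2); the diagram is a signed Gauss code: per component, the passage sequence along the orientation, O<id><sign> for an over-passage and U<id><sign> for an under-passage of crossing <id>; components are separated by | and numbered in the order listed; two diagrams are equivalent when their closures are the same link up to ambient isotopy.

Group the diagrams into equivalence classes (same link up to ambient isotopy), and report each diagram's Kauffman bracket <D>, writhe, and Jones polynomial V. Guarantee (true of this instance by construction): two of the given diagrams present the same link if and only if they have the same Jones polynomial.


classes: {D1, D3} | {D2}
V(D1) = -q^-6 + q^-5 - q^-4 + 2q^-3 - q^-2 + q^-1  [12 crossings, <D> = A^-14 - A^-10 + 2A^-6 - A^-2 + A^2 - A^6, w = -6]
V(D2) = q + q^3 - q^4  [10 crossings, <D> = -A^-4 + 1 + A^8, w = +4]
V(D3) = -q^-6 + q^-5 - q^-4 + 2q^-3 - q^-2 + q^-1  [10 crossings, <D> = A^-8 - A^-4 + 2 - A^4 + A^8 - A^12, w = -4]
note: 2 classes among 3 diagrams; unequal V(q) rules out equality


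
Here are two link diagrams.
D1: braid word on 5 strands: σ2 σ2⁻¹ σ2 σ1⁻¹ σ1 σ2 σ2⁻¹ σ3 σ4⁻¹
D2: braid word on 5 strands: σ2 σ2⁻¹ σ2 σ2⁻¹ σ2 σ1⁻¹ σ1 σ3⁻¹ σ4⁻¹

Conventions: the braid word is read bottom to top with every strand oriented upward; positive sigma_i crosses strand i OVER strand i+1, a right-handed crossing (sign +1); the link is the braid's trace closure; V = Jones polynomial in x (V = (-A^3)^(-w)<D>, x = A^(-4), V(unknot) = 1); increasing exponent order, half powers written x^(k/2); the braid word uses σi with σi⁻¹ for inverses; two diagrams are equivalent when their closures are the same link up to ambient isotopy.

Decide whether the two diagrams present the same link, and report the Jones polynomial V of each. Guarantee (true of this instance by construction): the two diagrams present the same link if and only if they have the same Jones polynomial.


same link: yes
V(D1) = -x^(-1/2) - x^(1/2)  [9 crossings, <D> = A + A^5, w = +1]
V(D2) = -x^(-1/2) - x^(1/2)  [9 crossings, <D> = A^-5 + A^-1, w = -1]
insight: D2 (9 crossings) and D1 (9) are Markov-related braid presentations


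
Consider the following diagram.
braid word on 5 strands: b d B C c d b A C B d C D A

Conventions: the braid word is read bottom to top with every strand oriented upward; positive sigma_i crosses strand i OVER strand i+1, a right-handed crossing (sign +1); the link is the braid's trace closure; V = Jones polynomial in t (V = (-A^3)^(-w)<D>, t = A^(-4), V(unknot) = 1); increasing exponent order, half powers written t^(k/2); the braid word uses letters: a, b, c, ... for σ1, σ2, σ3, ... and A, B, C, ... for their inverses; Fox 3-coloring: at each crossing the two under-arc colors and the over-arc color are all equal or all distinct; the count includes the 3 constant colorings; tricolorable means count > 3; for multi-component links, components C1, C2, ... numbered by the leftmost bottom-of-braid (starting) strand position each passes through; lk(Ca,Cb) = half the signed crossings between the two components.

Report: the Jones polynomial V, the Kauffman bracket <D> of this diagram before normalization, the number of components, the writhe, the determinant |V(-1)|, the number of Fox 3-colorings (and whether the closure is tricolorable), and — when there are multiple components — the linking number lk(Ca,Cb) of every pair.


V = t^-4 - t^-3 + t^-2 - 2t^-1 + 2 - t + t^2
<D> = A^-14 - A^-10 + 2A^-6 - 2A^-2 + A^2 - A^6 + A^10 (w = -2)
1 component over 14 crossings, w = -2
9 Fox colorings among 3^14, |V(-1)| = 9: tricolorable
why: the span of V is 6, forcing >= 6 crossings in any diagram


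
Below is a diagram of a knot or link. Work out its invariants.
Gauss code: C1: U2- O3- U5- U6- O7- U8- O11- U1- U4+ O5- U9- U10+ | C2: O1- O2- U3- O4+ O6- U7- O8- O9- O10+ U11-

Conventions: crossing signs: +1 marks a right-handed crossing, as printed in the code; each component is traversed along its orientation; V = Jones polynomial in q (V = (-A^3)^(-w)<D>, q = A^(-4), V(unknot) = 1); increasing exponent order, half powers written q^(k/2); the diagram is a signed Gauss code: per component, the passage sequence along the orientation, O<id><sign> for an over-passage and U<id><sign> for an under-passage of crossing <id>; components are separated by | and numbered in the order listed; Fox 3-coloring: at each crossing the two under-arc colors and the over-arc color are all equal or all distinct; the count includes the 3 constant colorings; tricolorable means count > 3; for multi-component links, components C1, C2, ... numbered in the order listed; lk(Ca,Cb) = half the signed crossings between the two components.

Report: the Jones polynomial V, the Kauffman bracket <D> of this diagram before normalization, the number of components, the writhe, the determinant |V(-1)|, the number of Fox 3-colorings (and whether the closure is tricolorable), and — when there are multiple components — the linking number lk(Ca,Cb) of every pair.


Jones polynomial: V(q) = -q^(-21/2) + 2q^(-19/2) - 3q^(-17/2) + 4q^(-15/2) - 4q^(-13/2) + 3q^(-11/2) - 3q^(-9/2) + q^(-7/2) - q^(-5/2)
<D> = A^-11 - A^-7 + 3A^-3 - 3A + 4A^5 - 4A^9 + 3A^13 - 2A^17 + A^21; writhe -7
components 2, writhe -7 (11 crossings)
linking number lk(C1,C2) = -3
3-colorings: 3 of 3^11, det 22 — not tricolorable
note: the 1 component pair carries total linking -3


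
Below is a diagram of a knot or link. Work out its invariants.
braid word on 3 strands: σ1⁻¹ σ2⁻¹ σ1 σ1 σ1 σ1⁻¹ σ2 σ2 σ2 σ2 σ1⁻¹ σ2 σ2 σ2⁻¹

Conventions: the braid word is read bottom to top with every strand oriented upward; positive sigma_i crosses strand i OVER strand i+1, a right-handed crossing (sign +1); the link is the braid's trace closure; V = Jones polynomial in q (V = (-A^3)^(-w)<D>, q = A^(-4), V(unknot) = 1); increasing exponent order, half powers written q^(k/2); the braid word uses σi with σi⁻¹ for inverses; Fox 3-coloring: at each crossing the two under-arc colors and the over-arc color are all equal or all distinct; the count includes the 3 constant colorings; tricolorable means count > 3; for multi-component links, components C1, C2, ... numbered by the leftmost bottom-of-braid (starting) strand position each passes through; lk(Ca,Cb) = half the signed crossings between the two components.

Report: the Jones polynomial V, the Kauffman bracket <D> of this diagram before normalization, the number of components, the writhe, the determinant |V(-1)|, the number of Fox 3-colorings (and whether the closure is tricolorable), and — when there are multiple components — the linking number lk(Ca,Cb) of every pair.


Jones polynomial: V(q) = 1 - q + 3q^2 - 3q^3 + 3q^4 - 4q^5 + 3q^6 - 2q^7 + q^8
<D> = A^-20 - 2A^-16 + 3A^-12 - 4A^-8 + 3A^-4 - 3 + 3A^4 - A^8 + A^12; writhe +4
components 1, writhe +4 (14 crossings)
3-colorings: 9 of 3^14, det 21 — tricolorable
note: the span of V is 8, forcing >= 8 crossings in any diagram


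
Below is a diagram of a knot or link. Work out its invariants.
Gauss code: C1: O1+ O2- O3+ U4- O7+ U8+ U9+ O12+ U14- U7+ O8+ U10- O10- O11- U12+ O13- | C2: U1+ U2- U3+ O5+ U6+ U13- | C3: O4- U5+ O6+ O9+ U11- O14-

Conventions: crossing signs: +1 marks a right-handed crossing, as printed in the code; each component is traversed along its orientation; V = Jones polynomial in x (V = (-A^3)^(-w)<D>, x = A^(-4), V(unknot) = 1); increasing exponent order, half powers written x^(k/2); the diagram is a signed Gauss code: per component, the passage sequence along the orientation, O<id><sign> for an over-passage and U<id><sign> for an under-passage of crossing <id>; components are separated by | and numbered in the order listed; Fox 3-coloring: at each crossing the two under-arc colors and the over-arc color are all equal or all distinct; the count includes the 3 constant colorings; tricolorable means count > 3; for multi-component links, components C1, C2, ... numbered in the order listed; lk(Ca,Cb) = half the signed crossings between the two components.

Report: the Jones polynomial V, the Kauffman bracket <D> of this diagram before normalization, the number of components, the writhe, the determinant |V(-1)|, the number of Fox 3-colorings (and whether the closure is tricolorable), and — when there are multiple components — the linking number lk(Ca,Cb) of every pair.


V = x^-1 + 3x - x^2 + 3x^3 - 2x^4 + x^5 - x^6
<D> = -A^-18 + A^-14 - 2A^-10 + 3A^-6 - A^-2 + 3A^2 + A^10 (w = +2)
3 components over 14 crossings, w = +2
lk(C1,C2): 0
lk(C1,C3) = -1
linking number lk(C2,C3) = +1
9 Fox colorings among 3^14, |V(-1)| = 12: tricolorable
why: |V(-1)| = 12: so tricolorable, since 3 divides 12


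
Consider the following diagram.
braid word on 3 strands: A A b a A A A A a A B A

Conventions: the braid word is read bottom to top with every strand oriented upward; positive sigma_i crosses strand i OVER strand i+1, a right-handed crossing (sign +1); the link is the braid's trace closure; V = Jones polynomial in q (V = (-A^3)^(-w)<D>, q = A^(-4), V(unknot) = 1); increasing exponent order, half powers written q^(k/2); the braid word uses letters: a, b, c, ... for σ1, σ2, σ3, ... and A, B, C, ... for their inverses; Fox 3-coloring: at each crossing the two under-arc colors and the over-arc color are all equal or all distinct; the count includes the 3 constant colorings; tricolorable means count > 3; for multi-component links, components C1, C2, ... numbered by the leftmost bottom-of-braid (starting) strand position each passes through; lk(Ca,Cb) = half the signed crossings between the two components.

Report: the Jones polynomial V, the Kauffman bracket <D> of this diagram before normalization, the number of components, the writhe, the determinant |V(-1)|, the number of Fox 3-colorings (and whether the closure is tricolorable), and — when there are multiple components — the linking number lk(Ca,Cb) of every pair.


V = q^-8 - 2q^-7 + q^-6 - 2q^-5 + 2q^-4 + q^-2
<D> = A^-10 + 2A^-2 - 2A^2 + A^6 - 2A^10 + A^14 (w = -6)
1 component over 12 crossings, w = -6
27 Fox colorings among 3^12, |V(-1)| = 9: tricolorable
why: w = -6 shifts under R1 moves; the (-A^3)^(6) factor cancels that in V


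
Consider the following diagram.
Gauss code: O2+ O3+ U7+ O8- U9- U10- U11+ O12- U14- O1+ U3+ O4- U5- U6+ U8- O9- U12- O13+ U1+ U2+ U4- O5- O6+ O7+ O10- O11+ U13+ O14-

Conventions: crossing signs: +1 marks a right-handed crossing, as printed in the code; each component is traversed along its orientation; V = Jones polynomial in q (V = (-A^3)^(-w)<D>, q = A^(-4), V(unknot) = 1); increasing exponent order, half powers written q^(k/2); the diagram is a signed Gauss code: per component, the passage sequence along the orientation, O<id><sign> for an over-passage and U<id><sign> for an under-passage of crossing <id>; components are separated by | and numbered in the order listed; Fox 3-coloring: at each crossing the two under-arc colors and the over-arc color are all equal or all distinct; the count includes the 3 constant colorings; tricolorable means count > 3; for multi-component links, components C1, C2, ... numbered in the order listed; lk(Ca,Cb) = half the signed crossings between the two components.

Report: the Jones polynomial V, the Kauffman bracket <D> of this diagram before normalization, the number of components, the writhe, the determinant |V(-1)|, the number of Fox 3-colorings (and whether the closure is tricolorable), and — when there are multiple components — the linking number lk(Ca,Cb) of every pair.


V(q) = -q^-3 + q^-2 - q^-1 + 3 - q + q^2 - q^3
bracket: -A^-12 + A^-8 - A^-4 + 3 - A^4 + A^8 - A^12, w = 0
1 component, writhe 0, over 14 crossings
det 9, colorings 27 of 3^14 — tricolorable
observation: det 9 = |V(-1)|; divisible by 3, so tricolorable


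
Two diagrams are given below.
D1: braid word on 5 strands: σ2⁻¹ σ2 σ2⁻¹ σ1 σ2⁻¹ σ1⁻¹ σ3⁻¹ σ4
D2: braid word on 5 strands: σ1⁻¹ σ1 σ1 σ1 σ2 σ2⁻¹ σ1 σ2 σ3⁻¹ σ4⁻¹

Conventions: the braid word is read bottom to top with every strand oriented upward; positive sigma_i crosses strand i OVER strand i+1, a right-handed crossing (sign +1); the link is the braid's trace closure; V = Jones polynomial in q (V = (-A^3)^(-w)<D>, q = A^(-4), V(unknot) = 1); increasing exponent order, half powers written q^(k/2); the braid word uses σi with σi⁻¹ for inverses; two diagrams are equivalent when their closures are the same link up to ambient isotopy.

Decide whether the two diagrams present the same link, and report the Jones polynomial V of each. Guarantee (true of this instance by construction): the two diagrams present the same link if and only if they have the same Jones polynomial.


same link: no
V(D1) = 1  [8 crossings, <D> = A^-6, w = -2]
V(D2) = q + q^3 - q^4  [10 crossings, <D> = -A^-10 + A^-6 + A^2, w = +2]
insight: V(q) takes 2 values over 2 diagrams, fixing the grouping


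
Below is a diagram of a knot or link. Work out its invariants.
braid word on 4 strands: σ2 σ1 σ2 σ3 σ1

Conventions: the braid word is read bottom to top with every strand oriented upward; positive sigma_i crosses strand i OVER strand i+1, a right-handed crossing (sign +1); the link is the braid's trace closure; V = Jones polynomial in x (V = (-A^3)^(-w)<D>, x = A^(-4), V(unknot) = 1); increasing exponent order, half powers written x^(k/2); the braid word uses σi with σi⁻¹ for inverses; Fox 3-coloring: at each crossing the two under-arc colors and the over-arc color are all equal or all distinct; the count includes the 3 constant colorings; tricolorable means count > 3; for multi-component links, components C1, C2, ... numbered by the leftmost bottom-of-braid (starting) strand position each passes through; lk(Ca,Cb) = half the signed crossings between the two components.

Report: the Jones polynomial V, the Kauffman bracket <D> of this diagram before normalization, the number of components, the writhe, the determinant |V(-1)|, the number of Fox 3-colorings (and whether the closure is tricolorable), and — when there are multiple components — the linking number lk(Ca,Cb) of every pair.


Jones polynomial: V(x) = x + x^3 - x^4
<D> = A^-1 - A^3 - A^11; writhe +5
components 1, writhe +5 (5 crossings)
3-colorings: 9 of 3^5, det 3 — tricolorable
note: w = +5 (over 5 crossings) is diagram-only; (-A^3)^(-5) removes it from V


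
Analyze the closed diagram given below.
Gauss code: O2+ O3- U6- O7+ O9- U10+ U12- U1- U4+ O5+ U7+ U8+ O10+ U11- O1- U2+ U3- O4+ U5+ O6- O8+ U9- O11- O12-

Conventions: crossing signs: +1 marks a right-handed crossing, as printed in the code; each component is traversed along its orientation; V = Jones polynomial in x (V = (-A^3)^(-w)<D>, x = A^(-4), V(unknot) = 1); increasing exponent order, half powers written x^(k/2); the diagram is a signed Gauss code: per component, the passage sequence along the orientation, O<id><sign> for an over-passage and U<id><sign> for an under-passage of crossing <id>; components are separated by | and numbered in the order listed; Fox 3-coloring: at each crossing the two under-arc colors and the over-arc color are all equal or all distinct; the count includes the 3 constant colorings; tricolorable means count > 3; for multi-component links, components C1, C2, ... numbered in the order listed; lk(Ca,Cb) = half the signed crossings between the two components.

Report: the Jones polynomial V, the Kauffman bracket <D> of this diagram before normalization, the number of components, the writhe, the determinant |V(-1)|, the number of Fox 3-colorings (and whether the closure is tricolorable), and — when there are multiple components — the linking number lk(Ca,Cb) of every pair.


V(x) = -x^-3 + x^-2 - x^-1 + 3 - x + x^2 - x^3
bracket: -A^-12 + A^-8 - A^-4 + 3 - A^4 + A^8 - A^12, w = 0
1 component, writhe 0, over 12 crossings
det 9, colorings 27 of 3^12 — tricolorable
observation: w = 0 shifts under R1 moves; the (-A^3)^(0) factor cancels that in V


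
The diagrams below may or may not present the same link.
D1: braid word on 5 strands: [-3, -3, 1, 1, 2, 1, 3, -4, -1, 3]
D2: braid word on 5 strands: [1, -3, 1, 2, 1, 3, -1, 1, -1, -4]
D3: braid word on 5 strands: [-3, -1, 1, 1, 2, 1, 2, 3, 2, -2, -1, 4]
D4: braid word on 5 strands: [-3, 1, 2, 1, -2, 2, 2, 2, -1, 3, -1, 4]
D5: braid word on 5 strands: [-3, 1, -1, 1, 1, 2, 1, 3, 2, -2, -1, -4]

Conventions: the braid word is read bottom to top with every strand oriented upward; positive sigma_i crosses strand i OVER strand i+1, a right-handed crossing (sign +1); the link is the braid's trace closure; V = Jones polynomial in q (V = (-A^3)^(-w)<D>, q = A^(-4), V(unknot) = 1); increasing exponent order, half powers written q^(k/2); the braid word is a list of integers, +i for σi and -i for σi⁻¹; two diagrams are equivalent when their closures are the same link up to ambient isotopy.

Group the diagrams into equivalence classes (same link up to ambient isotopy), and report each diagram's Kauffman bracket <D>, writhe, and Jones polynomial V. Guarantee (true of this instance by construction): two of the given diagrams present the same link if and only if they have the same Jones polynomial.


equivalence classes: {D1, D2, D3, D4, D5}
D1 (bracket A^-6 + A^-2 + A^2 + A^6; 10 crossings at w = +2): V = 1 + q + q^2 + q^3
V(D2) = 1 + q + q^2 + q^3  [10 crossings, <D> = A^-6 + A^-2 + A^2 + A^6, w = +2]
V(D3) = 1 + q + q^2 + q^3  (w +4, c 12, <D> = 1 + A^4 + A^8 + A^12)
V(D4) = 1 + q + q^2 + q^3  (w +4, c 12, <D> = 1 + A^4 + A^8 + A^12)
D5 (bracket A^-6 + A^-2 + A^2 + A^6; 12 crossings at w = +2): V = 1 + q + q^2 + q^3
key observation: all 5 diagrams share one V(q), hence one class


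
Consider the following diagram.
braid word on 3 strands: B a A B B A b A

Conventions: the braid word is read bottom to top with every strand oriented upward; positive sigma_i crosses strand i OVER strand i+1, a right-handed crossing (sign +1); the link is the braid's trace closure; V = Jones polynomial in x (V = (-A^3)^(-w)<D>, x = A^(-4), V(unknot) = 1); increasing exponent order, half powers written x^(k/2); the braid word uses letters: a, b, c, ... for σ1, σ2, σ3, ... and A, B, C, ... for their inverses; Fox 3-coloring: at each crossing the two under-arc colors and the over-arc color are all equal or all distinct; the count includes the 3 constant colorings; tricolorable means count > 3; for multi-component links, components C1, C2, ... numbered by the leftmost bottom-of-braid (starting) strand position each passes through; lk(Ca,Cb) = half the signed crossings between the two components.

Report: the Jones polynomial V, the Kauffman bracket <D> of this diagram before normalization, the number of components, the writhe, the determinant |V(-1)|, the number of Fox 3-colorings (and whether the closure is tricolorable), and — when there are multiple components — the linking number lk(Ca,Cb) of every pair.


V = -x^-6 + x^-5 - x^-4 + 2x^-3 - x^-2 + x^-1
<D> = A^-8 - A^-4 + 2 - A^4 + A^8 - A^12 (w = -4)
1 component over 8 crossings, w = -4
3 Fox colorings among 3^8, |V(-1)| = 7: not tricolorable
why: the word shrinks to σ2⁻¹ σ2⁻¹ σ2⁻¹ σ1⁻¹ σ2 σ1⁻¹ after cancelling


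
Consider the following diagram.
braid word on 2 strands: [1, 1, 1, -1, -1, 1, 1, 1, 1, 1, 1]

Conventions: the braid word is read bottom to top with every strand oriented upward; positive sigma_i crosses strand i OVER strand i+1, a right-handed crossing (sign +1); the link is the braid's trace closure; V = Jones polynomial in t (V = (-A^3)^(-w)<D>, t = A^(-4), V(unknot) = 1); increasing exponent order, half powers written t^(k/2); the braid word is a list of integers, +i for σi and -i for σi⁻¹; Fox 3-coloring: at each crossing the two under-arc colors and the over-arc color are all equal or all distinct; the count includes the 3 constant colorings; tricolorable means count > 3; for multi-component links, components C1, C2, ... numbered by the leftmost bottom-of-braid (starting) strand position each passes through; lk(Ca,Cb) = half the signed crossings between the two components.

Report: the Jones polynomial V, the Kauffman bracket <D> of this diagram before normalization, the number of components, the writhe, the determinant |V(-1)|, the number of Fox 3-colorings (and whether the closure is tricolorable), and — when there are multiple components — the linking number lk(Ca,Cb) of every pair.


Jones polynomial: V(t) = t^3 + t^5 - t^6 + t^7 - t^8 + t^9 - t^10
<D> = A^-19 - A^-15 + A^-11 - A^-7 + A^-3 - A - A^9; writhe +7
components 1, writhe +7 (11 crossings)
3-colorings: 3 of 3^11, det 7 — not tricolorable
note: w = +7 shifts under R1 moves; the (-A^3)^(-7) factor cancels that in V


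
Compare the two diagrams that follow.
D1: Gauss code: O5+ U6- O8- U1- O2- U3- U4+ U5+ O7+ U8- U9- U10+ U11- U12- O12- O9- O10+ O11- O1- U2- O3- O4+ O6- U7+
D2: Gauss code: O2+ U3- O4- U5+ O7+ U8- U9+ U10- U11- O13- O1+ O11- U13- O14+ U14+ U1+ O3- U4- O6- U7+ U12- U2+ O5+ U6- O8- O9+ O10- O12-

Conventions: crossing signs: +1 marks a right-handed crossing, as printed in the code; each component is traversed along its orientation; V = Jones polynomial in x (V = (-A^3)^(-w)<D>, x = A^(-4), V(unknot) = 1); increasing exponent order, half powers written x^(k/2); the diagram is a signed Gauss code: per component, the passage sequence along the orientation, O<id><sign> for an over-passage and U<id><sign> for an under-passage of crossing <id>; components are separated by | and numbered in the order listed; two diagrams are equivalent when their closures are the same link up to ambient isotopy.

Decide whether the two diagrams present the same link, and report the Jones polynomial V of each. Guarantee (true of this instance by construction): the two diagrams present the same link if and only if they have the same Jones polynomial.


equivalent: yes
D1 (bracket A^-16 - A^-12 + 2A^-8 - 2A^-4 + 2 - 2A^4 + A^8; 12 crossings at w = -4): V = x^-5 - 2x^-4 + 2x^-3 - 2x^-2 + 2x^-1 - 1 + x
V(D2) = x^-5 - 2x^-4 + 2x^-3 - 2x^-2 + 2x^-1 - 1 + x  [14 crossings, <D> = A^-10 - A^-6 + 2A^-2 - 2A^2 + 2A^6 - 2A^10 + A^14, w = -2]
observation: Reidemeister moves carry D1 (12 crossings) to D2 (14)


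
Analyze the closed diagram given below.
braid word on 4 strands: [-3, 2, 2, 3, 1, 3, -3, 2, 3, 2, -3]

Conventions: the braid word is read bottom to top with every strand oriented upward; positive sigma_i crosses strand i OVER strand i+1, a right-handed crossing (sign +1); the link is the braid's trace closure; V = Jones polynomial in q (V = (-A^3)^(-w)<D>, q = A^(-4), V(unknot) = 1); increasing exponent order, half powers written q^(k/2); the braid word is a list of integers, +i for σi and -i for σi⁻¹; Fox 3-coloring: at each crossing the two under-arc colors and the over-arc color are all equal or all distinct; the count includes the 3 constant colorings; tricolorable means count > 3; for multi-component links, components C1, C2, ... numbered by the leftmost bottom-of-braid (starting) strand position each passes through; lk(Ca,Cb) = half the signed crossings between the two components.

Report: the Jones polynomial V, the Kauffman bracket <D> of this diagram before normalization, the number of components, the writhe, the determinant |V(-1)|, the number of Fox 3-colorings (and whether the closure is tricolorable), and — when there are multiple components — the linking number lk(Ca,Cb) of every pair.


V(q) = q - q^2 + 2q^3 - q^4 + q^5 - q^6
bracket: A^-9 - A^-5 + A^-1 - 2A^3 + A^7 - A^11, w = +5
1 component, writhe +5, over 11 crossings
det 7, colorings 3 of 3^11 — not tricolorable
observation: w = +5 shifts under R1 moves; the (-A^3)^(-5) factor cancels that in V


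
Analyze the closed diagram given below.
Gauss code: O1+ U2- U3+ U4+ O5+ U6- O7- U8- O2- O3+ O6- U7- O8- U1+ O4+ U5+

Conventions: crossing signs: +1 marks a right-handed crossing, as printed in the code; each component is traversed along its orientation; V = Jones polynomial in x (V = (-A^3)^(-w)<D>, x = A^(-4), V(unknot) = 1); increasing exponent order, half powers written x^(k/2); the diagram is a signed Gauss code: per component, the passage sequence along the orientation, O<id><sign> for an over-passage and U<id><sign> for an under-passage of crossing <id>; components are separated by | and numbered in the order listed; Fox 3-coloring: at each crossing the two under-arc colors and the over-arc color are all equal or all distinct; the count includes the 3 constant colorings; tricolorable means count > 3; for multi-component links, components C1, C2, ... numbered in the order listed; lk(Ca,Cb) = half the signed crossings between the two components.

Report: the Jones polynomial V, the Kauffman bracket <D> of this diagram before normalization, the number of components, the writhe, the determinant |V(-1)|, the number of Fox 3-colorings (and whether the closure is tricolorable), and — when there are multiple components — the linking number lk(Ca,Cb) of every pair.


V(x) = -x^-3 + x^-2 - x^-1 + 3 - x + x^2 - x^3
bracket: -A^-12 + A^-8 - A^-4 + 3 - A^4 + A^8 - A^12, w = 0
1 component, writhe 0, over 8 crossings
det 9, colorings 27 of 3^8 — tricolorable
observation: w = 0 shifts under R1 moves; the (-A^3)^(0) factor cancels that in V


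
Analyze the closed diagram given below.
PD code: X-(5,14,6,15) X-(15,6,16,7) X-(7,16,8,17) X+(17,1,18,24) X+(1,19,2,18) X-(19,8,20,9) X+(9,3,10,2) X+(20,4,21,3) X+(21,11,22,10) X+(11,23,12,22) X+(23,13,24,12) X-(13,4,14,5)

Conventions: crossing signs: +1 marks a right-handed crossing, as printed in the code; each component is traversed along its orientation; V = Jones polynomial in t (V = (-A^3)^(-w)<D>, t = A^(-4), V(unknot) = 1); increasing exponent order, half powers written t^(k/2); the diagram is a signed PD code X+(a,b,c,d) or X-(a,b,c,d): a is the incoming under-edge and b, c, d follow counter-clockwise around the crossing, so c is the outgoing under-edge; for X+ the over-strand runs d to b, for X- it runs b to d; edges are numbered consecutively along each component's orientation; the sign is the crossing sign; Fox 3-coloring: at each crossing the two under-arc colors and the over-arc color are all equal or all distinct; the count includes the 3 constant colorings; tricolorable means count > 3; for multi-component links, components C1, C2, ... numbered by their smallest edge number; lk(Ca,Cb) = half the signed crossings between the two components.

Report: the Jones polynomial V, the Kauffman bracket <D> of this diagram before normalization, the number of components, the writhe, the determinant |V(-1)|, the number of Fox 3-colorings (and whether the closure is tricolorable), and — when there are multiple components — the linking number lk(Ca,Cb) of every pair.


Jones polynomial: V(t) = -t^-1 + 2 - t + 2t^2 - t^3 + t^4 - t^5
<D> = -A^-14 + A^-10 - A^-6 + 2A^-2 - A^2 + 2A^6 - A^10; writhe +2
components 1, writhe +2 (12 crossings)
3-colorings: 9 of 3^12, det 9 — tricolorable
note: the span of V is 6, forcing >= 6 crossings in any diagram


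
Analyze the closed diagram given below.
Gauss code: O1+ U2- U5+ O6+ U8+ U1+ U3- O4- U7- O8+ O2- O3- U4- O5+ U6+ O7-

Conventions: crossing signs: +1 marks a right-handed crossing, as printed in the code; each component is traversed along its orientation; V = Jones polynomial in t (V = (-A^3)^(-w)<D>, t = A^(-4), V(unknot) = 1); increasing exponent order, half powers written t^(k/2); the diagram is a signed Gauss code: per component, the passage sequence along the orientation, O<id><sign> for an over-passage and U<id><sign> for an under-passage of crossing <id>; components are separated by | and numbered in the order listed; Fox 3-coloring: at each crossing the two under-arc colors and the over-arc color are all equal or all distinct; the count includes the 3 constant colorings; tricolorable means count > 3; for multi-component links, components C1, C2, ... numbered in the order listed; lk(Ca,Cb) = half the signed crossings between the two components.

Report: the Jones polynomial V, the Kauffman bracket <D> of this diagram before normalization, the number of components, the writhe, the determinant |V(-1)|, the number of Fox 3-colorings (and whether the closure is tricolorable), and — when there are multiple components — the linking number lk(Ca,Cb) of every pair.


V = -t^-3 + 2t^-2 - 2t^-1 + 3 - 2t + 2t^2 - t^3
<D> = -A^-12 + 2A^-8 - 2A^-4 + 3 - 2A^4 + 2A^8 - A^12 (w = 0)
1 component over 8 crossings, w = 0
3 Fox colorings among 3^8, |V(-1)| = 13: not tricolorable
why: V spans 6 powers of t: at least 6 crossings in any diagram


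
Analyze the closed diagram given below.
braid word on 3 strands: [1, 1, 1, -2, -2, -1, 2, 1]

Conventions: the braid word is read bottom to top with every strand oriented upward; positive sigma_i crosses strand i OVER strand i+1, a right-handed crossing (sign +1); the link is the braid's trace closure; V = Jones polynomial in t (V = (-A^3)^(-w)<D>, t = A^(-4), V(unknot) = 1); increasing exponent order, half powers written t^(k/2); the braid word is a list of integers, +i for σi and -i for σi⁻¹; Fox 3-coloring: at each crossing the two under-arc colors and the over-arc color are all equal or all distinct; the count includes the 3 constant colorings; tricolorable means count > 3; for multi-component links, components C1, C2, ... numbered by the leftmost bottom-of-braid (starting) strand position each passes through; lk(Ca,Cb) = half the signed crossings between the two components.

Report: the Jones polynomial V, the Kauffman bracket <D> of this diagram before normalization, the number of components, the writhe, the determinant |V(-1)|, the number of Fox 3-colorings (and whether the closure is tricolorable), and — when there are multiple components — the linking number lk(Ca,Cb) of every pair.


V(t) = t^-1 - 1 + 2t - 2t^2 + 2t^3 - 2t^4 + t^5
bracket: A^-14 - 2A^-10 + 2A^-6 - 2A^-2 + 2A^2 - A^6 + A^10, w = +2
1 component, writhe +2, over 8 crossings
det 11, colorings 3 of 3^8 — not tricolorable
observation: w = +2 (over 8 crossings) is diagram-only; (-A^3)^(-2) removes it from V


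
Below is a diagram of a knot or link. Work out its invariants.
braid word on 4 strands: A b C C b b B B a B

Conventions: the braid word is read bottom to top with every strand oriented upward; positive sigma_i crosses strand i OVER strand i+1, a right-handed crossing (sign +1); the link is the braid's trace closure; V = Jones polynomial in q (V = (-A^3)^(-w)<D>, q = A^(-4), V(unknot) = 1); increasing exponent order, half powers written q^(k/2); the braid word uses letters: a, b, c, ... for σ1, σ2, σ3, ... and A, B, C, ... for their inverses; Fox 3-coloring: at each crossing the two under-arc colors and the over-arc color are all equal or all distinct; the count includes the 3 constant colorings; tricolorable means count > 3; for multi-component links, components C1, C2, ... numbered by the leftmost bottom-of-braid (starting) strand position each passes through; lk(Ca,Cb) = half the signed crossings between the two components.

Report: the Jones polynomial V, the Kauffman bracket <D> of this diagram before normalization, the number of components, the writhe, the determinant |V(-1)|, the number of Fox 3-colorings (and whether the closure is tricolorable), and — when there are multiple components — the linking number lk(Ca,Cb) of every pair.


V(q) = -q^(-5/2) - q^(-1/2)
bracket: -A^-4 - A^4, w = -2
2 components, writhe -2, over 10 crossings
lk(C1,C2) = -1
det 2, colorings 3 of 3^10 — not tricolorable
observation: w = -2 (over 10 crossings) is diagram-only; (-A^3)^(2) removes it from V


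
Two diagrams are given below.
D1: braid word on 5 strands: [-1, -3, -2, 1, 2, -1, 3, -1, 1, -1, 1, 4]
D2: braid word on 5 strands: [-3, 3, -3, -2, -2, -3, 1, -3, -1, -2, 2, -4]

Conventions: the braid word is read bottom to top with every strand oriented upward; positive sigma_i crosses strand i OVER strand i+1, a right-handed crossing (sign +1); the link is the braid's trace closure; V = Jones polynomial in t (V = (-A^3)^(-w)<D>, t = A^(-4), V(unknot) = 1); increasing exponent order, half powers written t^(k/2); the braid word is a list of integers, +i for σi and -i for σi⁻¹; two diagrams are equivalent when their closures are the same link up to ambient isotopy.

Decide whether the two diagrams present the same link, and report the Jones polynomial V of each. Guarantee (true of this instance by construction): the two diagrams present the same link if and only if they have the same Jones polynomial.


equivalent: no
V(D1) = t^-3 + t^-2 + t^-1 + 1  (w 0, c 12, <D> = 1 + A^4 + A^8 + A^12)
D2 (bracket A^-14 + A^-10 + 2A^-6 + A^-2 - A^10; 12 crossings at w = -6): V = -t^-7 + t^-4 + 2t^-3 + t^-2 + t^-1
why: 2 classes among 2 diagrams; unequal V(t) rules out equality
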